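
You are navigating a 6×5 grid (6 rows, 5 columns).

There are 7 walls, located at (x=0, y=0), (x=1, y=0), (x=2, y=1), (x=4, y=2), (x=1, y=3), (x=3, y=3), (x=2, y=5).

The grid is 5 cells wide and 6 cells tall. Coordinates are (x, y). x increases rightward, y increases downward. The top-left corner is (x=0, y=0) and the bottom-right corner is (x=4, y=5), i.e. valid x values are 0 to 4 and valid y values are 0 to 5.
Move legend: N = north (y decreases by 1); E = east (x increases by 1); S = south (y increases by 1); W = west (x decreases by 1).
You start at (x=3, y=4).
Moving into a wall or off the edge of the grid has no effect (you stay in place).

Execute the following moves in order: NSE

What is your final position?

Start: (x=3, y=4)
  N (north): blocked, stay at (x=3, y=4)
  S (south): (x=3, y=4) -> (x=3, y=5)
  E (east): (x=3, y=5) -> (x=4, y=5)
Final: (x=4, y=5)

Answer: Final position: (x=4, y=5)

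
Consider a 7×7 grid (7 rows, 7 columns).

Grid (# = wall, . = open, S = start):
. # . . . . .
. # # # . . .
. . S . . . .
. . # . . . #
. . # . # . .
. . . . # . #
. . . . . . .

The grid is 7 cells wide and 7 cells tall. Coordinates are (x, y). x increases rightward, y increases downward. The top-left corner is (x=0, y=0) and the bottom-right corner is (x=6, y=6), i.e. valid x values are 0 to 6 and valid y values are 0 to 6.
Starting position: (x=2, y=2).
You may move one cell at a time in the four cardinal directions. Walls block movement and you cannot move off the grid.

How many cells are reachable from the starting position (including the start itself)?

Answer: Reachable cells: 39

Derivation:
BFS flood-fill from (x=2, y=2):
  Distance 0: (x=2, y=2)
  Distance 1: (x=1, y=2), (x=3, y=2)
  Distance 2: (x=0, y=2), (x=4, y=2), (x=1, y=3), (x=3, y=3)
  Distance 3: (x=0, y=1), (x=4, y=1), (x=5, y=2), (x=0, y=3), (x=4, y=3), (x=1, y=4), (x=3, y=4)
  Distance 4: (x=0, y=0), (x=4, y=0), (x=5, y=1), (x=6, y=2), (x=5, y=3), (x=0, y=4), (x=1, y=5), (x=3, y=5)
  Distance 5: (x=3, y=0), (x=5, y=0), (x=6, y=1), (x=5, y=4), (x=0, y=5), (x=2, y=5), (x=1, y=6), (x=3, y=6)
  Distance 6: (x=2, y=0), (x=6, y=0), (x=6, y=4), (x=5, y=5), (x=0, y=6), (x=2, y=6), (x=4, y=6)
  Distance 7: (x=5, y=6)
  Distance 8: (x=6, y=6)
Total reachable: 39 (grid has 39 open cells total)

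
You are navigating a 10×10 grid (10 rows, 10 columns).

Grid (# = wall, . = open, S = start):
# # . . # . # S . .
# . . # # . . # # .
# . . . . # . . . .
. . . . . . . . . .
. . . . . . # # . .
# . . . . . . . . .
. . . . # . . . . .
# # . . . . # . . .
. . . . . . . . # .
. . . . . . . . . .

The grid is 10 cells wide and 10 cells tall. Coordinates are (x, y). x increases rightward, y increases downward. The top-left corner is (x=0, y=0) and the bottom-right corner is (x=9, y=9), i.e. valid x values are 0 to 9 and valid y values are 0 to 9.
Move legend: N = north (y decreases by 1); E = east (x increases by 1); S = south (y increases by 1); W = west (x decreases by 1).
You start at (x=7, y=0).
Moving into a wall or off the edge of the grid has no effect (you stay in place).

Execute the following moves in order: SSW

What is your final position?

Start: (x=7, y=0)
  S (south): blocked, stay at (x=7, y=0)
  S (south): blocked, stay at (x=7, y=0)
  W (west): blocked, stay at (x=7, y=0)
Final: (x=7, y=0)

Answer: Final position: (x=7, y=0)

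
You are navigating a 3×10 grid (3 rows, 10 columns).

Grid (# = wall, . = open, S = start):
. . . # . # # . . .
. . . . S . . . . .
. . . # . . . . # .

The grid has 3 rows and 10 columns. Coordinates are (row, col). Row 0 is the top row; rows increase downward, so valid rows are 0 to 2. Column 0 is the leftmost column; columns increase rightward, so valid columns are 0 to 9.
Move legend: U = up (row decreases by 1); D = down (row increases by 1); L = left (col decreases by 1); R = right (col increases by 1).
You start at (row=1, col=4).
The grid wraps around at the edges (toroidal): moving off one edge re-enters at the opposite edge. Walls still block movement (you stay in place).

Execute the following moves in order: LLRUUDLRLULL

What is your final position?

Answer: Final position: (row=0, col=0)

Derivation:
Start: (row=1, col=4)
  L (left): (row=1, col=4) -> (row=1, col=3)
  L (left): (row=1, col=3) -> (row=1, col=2)
  R (right): (row=1, col=2) -> (row=1, col=3)
  U (up): blocked, stay at (row=1, col=3)
  U (up): blocked, stay at (row=1, col=3)
  D (down): blocked, stay at (row=1, col=3)
  L (left): (row=1, col=3) -> (row=1, col=2)
  R (right): (row=1, col=2) -> (row=1, col=3)
  L (left): (row=1, col=3) -> (row=1, col=2)
  U (up): (row=1, col=2) -> (row=0, col=2)
  L (left): (row=0, col=2) -> (row=0, col=1)
  L (left): (row=0, col=1) -> (row=0, col=0)
Final: (row=0, col=0)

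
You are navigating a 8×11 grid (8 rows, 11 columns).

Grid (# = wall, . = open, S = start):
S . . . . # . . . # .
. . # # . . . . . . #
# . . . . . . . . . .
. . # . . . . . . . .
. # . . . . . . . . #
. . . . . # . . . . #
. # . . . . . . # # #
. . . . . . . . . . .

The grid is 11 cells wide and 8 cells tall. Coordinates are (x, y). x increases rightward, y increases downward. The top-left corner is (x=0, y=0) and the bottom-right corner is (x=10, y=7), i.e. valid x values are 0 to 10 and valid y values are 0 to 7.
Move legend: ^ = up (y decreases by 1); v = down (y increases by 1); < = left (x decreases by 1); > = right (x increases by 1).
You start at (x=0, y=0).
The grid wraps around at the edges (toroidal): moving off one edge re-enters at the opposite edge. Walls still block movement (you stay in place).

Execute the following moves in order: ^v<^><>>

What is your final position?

Start: (x=0, y=0)
  ^ (up): (x=0, y=0) -> (x=0, y=7)
  v (down): (x=0, y=7) -> (x=0, y=0)
  < (left): (x=0, y=0) -> (x=10, y=0)
  ^ (up): (x=10, y=0) -> (x=10, y=7)
  > (right): (x=10, y=7) -> (x=0, y=7)
  < (left): (x=0, y=7) -> (x=10, y=7)
  > (right): (x=10, y=7) -> (x=0, y=7)
  > (right): (x=0, y=7) -> (x=1, y=7)
Final: (x=1, y=7)

Answer: Final position: (x=1, y=7)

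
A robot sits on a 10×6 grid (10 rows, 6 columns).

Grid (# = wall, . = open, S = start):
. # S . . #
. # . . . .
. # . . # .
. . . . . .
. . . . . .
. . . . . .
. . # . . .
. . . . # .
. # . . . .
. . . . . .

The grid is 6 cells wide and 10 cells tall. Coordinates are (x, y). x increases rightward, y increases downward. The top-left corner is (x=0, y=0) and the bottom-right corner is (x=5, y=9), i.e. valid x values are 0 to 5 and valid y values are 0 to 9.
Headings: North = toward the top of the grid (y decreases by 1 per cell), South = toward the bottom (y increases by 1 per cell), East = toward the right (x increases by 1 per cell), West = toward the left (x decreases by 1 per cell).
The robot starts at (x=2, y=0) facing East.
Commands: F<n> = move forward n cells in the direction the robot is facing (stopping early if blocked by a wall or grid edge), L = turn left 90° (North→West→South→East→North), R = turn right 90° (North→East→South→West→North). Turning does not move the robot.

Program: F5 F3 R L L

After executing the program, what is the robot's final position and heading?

Start: (x=2, y=0), facing East
  F5: move forward 2/5 (blocked), now at (x=4, y=0)
  F3: move forward 0/3 (blocked), now at (x=4, y=0)
  R: turn right, now facing South
  L: turn left, now facing East
  L: turn left, now facing North
Final: (x=4, y=0), facing North

Answer: Final position: (x=4, y=0), facing North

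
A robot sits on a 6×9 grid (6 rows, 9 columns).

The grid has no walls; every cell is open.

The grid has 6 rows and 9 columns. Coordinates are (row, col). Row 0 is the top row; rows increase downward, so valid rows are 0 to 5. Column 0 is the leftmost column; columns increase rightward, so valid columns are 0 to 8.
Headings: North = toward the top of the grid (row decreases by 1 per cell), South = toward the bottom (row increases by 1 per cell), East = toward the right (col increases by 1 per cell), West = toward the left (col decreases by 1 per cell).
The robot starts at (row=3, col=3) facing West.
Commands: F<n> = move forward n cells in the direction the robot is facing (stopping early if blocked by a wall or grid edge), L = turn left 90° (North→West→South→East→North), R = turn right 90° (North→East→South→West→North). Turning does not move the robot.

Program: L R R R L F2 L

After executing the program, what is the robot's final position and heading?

Answer: Final position: (row=1, col=3), facing West

Derivation:
Start: (row=3, col=3), facing West
  L: turn left, now facing South
  R: turn right, now facing West
  R: turn right, now facing North
  R: turn right, now facing East
  L: turn left, now facing North
  F2: move forward 2, now at (row=1, col=3)
  L: turn left, now facing West
Final: (row=1, col=3), facing West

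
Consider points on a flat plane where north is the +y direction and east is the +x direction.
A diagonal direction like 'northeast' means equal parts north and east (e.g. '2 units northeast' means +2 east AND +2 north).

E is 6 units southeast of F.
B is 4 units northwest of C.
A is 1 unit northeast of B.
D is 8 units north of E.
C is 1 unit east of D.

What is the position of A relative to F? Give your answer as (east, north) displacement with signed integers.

Answer: A is at (east=4, north=7) relative to F.

Derivation:
Place F at the origin (east=0, north=0).
  E is 6 units southeast of F: delta (east=+6, north=-6); E at (east=6, north=-6).
  D is 8 units north of E: delta (east=+0, north=+8); D at (east=6, north=2).
  C is 1 unit east of D: delta (east=+1, north=+0); C at (east=7, north=2).
  B is 4 units northwest of C: delta (east=-4, north=+4); B at (east=3, north=6).
  A is 1 unit northeast of B: delta (east=+1, north=+1); A at (east=4, north=7).
Therefore A relative to F: (east=4, north=7).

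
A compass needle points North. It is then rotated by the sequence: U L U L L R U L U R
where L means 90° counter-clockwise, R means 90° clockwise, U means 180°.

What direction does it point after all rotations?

Start: North
  U (U-turn (180°)) -> South
  L (left (90° counter-clockwise)) -> East
  U (U-turn (180°)) -> West
  L (left (90° counter-clockwise)) -> South
  L (left (90° counter-clockwise)) -> East
  R (right (90° clockwise)) -> South
  U (U-turn (180°)) -> North
  L (left (90° counter-clockwise)) -> West
  U (U-turn (180°)) -> East
  R (right (90° clockwise)) -> South
Final: South

Answer: Final heading: South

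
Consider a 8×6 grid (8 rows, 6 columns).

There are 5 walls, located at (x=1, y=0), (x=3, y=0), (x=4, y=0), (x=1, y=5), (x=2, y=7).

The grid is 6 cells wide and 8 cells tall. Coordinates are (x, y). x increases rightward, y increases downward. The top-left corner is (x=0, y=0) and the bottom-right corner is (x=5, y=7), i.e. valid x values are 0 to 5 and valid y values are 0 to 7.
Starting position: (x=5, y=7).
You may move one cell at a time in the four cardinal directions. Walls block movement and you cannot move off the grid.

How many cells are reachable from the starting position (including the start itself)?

BFS flood-fill from (x=5, y=7):
  Distance 0: (x=5, y=7)
  Distance 1: (x=5, y=6), (x=4, y=7)
  Distance 2: (x=5, y=5), (x=4, y=6), (x=3, y=7)
  Distance 3: (x=5, y=4), (x=4, y=5), (x=3, y=6)
  Distance 4: (x=5, y=3), (x=4, y=4), (x=3, y=5), (x=2, y=6)
  Distance 5: (x=5, y=2), (x=4, y=3), (x=3, y=4), (x=2, y=5), (x=1, y=6)
  Distance 6: (x=5, y=1), (x=4, y=2), (x=3, y=3), (x=2, y=4), (x=0, y=6), (x=1, y=7)
  Distance 7: (x=5, y=0), (x=4, y=1), (x=3, y=2), (x=2, y=3), (x=1, y=4), (x=0, y=5), (x=0, y=7)
  Distance 8: (x=3, y=1), (x=2, y=2), (x=1, y=3), (x=0, y=4)
  Distance 9: (x=2, y=1), (x=1, y=2), (x=0, y=3)
  Distance 10: (x=2, y=0), (x=1, y=1), (x=0, y=2)
  Distance 11: (x=0, y=1)
  Distance 12: (x=0, y=0)
Total reachable: 43 (grid has 43 open cells total)

Answer: Reachable cells: 43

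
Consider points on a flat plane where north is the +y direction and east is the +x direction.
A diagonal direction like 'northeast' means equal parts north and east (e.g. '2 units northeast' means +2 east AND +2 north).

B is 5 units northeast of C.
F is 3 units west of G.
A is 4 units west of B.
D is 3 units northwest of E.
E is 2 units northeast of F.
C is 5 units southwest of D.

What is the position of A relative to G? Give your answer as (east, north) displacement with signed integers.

Answer: A is at (east=-8, north=5) relative to G.

Derivation:
Place G at the origin (east=0, north=0).
  F is 3 units west of G: delta (east=-3, north=+0); F at (east=-3, north=0).
  E is 2 units northeast of F: delta (east=+2, north=+2); E at (east=-1, north=2).
  D is 3 units northwest of E: delta (east=-3, north=+3); D at (east=-4, north=5).
  C is 5 units southwest of D: delta (east=-5, north=-5); C at (east=-9, north=0).
  B is 5 units northeast of C: delta (east=+5, north=+5); B at (east=-4, north=5).
  A is 4 units west of B: delta (east=-4, north=+0); A at (east=-8, north=5).
Therefore A relative to G: (east=-8, north=5).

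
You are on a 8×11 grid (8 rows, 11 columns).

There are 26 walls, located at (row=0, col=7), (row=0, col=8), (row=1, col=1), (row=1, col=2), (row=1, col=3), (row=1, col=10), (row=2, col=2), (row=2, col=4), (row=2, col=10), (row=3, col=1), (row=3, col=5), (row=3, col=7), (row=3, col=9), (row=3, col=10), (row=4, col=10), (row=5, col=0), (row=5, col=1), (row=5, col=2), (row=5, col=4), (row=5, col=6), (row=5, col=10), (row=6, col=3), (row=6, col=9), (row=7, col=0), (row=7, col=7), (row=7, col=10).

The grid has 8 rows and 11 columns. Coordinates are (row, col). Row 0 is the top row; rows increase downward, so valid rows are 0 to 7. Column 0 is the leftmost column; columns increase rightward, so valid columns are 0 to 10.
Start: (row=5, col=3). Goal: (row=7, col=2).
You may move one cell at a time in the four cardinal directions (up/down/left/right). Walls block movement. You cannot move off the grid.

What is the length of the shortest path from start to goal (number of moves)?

Answer: Shortest path length: 9

Derivation:
BFS from (row=5, col=3) until reaching (row=7, col=2):
  Distance 0: (row=5, col=3)
  Distance 1: (row=4, col=3)
  Distance 2: (row=3, col=3), (row=4, col=2), (row=4, col=4)
  Distance 3: (row=2, col=3), (row=3, col=2), (row=3, col=4), (row=4, col=1), (row=4, col=5)
  Distance 4: (row=4, col=0), (row=4, col=6), (row=5, col=5)
  Distance 5: (row=3, col=0), (row=3, col=6), (row=4, col=7), (row=6, col=5)
  Distance 6: (row=2, col=0), (row=2, col=6), (row=4, col=8), (row=5, col=7), (row=6, col=4), (row=6, col=6), (row=7, col=5)
  Distance 7: (row=1, col=0), (row=1, col=6), (row=2, col=1), (row=2, col=5), (row=2, col=7), (row=3, col=8), (row=4, col=9), (row=5, col=8), (row=6, col=7), (row=7, col=4), (row=7, col=6)
  Distance 8: (row=0, col=0), (row=0, col=6), (row=1, col=5), (row=1, col=7), (row=2, col=8), (row=5, col=9), (row=6, col=8), (row=7, col=3)
  Distance 9: (row=0, col=1), (row=0, col=5), (row=1, col=4), (row=1, col=8), (row=2, col=9), (row=7, col=2), (row=7, col=8)  <- goal reached here
One shortest path (9 moves): (row=5, col=3) -> (row=4, col=3) -> (row=4, col=4) -> (row=4, col=5) -> (row=5, col=5) -> (row=6, col=5) -> (row=6, col=4) -> (row=7, col=4) -> (row=7, col=3) -> (row=7, col=2)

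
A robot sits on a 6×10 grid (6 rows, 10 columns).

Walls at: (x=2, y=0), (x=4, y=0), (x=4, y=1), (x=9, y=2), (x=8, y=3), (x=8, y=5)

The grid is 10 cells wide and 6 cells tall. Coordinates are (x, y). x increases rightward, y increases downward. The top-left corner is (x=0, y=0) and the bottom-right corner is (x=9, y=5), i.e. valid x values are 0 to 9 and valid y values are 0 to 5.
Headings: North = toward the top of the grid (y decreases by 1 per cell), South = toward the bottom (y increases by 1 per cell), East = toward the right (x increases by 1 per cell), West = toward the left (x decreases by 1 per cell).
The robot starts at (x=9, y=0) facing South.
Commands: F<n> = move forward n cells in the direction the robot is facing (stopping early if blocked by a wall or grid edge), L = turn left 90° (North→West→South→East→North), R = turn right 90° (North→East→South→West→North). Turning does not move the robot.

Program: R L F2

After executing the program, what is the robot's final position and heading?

Start: (x=9, y=0), facing South
  R: turn right, now facing West
  L: turn left, now facing South
  F2: move forward 1/2 (blocked), now at (x=9, y=1)
Final: (x=9, y=1), facing South

Answer: Final position: (x=9, y=1), facing South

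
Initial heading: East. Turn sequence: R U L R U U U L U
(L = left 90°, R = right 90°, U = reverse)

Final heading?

Answer: Final heading: West

Derivation:
Start: East
  R (right (90° clockwise)) -> South
  U (U-turn (180°)) -> North
  L (left (90° counter-clockwise)) -> West
  R (right (90° clockwise)) -> North
  U (U-turn (180°)) -> South
  U (U-turn (180°)) -> North
  U (U-turn (180°)) -> South
  L (left (90° counter-clockwise)) -> East
  U (U-turn (180°)) -> West
Final: West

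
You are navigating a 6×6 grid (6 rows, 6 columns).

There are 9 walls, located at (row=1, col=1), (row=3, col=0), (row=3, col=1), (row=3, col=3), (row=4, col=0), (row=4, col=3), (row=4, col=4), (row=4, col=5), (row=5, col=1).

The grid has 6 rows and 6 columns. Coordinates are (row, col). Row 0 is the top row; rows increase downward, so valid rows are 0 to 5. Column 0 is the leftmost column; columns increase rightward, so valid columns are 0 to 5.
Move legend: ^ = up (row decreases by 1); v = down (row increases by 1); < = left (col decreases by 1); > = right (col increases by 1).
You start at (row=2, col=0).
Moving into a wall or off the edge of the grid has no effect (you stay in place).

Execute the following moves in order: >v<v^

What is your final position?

Start: (row=2, col=0)
  > (right): (row=2, col=0) -> (row=2, col=1)
  v (down): blocked, stay at (row=2, col=1)
  < (left): (row=2, col=1) -> (row=2, col=0)
  v (down): blocked, stay at (row=2, col=0)
  ^ (up): (row=2, col=0) -> (row=1, col=0)
Final: (row=1, col=0)

Answer: Final position: (row=1, col=0)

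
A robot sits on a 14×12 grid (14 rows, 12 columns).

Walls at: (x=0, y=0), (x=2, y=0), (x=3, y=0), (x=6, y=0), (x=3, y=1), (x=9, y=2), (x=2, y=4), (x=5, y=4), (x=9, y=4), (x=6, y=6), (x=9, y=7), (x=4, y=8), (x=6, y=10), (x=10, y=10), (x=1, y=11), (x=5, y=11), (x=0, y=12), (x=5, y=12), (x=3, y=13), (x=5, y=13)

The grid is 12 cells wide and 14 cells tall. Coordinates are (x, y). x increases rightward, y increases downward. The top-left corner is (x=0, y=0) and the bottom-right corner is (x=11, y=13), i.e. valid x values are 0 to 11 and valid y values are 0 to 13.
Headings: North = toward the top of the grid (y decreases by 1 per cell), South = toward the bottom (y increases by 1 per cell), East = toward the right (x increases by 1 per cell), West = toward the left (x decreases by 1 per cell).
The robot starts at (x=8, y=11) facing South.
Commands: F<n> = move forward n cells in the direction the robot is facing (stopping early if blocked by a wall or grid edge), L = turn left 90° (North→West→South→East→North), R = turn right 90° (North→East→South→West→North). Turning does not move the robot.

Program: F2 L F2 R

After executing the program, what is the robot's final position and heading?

Start: (x=8, y=11), facing South
  F2: move forward 2, now at (x=8, y=13)
  L: turn left, now facing East
  F2: move forward 2, now at (x=10, y=13)
  R: turn right, now facing South
Final: (x=10, y=13), facing South

Answer: Final position: (x=10, y=13), facing South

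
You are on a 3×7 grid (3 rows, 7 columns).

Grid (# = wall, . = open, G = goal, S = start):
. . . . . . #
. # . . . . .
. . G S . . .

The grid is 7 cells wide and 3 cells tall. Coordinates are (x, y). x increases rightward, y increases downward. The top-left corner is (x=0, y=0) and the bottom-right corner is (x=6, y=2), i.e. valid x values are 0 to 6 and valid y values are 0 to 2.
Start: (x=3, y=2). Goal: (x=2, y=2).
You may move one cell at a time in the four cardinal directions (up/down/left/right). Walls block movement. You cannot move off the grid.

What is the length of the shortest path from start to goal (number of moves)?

BFS from (x=3, y=2) until reaching (x=2, y=2):
  Distance 0: (x=3, y=2)
  Distance 1: (x=3, y=1), (x=2, y=2), (x=4, y=2)  <- goal reached here
One shortest path (1 moves): (x=3, y=2) -> (x=2, y=2)

Answer: Shortest path length: 1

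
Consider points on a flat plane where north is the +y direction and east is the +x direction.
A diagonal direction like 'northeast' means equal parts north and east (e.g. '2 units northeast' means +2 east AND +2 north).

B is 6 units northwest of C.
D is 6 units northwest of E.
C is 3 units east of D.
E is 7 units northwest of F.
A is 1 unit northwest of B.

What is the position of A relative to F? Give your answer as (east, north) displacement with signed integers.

Answer: A is at (east=-17, north=20) relative to F.

Derivation:
Place F at the origin (east=0, north=0).
  E is 7 units northwest of F: delta (east=-7, north=+7); E at (east=-7, north=7).
  D is 6 units northwest of E: delta (east=-6, north=+6); D at (east=-13, north=13).
  C is 3 units east of D: delta (east=+3, north=+0); C at (east=-10, north=13).
  B is 6 units northwest of C: delta (east=-6, north=+6); B at (east=-16, north=19).
  A is 1 unit northwest of B: delta (east=-1, north=+1); A at (east=-17, north=20).
Therefore A relative to F: (east=-17, north=20).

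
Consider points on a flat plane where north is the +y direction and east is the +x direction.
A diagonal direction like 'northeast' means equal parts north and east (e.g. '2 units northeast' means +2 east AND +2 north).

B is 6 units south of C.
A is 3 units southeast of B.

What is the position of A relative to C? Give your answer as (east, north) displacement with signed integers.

Place C at the origin (east=0, north=0).
  B is 6 units south of C: delta (east=+0, north=-6); B at (east=0, north=-6).
  A is 3 units southeast of B: delta (east=+3, north=-3); A at (east=3, north=-9).
Therefore A relative to C: (east=3, north=-9).

Answer: A is at (east=3, north=-9) relative to C.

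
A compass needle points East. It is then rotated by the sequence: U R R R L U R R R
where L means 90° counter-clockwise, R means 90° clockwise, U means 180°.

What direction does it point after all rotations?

Start: East
  U (U-turn (180°)) -> West
  R (right (90° clockwise)) -> North
  R (right (90° clockwise)) -> East
  R (right (90° clockwise)) -> South
  L (left (90° counter-clockwise)) -> East
  U (U-turn (180°)) -> West
  R (right (90° clockwise)) -> North
  R (right (90° clockwise)) -> East
  R (right (90° clockwise)) -> South
Final: South

Answer: Final heading: South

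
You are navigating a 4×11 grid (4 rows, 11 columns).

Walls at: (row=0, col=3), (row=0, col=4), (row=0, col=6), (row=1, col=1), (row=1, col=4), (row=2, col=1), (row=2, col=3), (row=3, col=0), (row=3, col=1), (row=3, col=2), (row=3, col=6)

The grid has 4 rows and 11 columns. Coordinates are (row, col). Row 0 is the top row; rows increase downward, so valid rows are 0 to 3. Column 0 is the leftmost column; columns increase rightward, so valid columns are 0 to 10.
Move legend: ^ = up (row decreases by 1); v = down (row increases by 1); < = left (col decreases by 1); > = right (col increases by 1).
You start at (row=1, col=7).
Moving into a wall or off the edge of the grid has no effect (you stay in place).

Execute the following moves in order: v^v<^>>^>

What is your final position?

Start: (row=1, col=7)
  v (down): (row=1, col=7) -> (row=2, col=7)
  ^ (up): (row=2, col=7) -> (row=1, col=7)
  v (down): (row=1, col=7) -> (row=2, col=7)
  < (left): (row=2, col=7) -> (row=2, col=6)
  ^ (up): (row=2, col=6) -> (row=1, col=6)
  > (right): (row=1, col=6) -> (row=1, col=7)
  > (right): (row=1, col=7) -> (row=1, col=8)
  ^ (up): (row=1, col=8) -> (row=0, col=8)
  > (right): (row=0, col=8) -> (row=0, col=9)
Final: (row=0, col=9)

Answer: Final position: (row=0, col=9)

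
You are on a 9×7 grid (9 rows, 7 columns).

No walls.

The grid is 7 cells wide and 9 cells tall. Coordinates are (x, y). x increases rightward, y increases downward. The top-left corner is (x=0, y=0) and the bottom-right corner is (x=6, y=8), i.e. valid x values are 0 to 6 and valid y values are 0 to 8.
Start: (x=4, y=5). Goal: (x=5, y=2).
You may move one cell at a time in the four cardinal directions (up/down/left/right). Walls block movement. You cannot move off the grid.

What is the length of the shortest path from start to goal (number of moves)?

Answer: Shortest path length: 4

Derivation:
BFS from (x=4, y=5) until reaching (x=5, y=2):
  Distance 0: (x=4, y=5)
  Distance 1: (x=4, y=4), (x=3, y=5), (x=5, y=5), (x=4, y=6)
  Distance 2: (x=4, y=3), (x=3, y=4), (x=5, y=4), (x=2, y=5), (x=6, y=5), (x=3, y=6), (x=5, y=6), (x=4, y=7)
  Distance 3: (x=4, y=2), (x=3, y=3), (x=5, y=3), (x=2, y=4), (x=6, y=4), (x=1, y=5), (x=2, y=6), (x=6, y=6), (x=3, y=7), (x=5, y=7), (x=4, y=8)
  Distance 4: (x=4, y=1), (x=3, y=2), (x=5, y=2), (x=2, y=3), (x=6, y=3), (x=1, y=4), (x=0, y=5), (x=1, y=6), (x=2, y=7), (x=6, y=7), (x=3, y=8), (x=5, y=8)  <- goal reached here
One shortest path (4 moves): (x=4, y=5) -> (x=5, y=5) -> (x=5, y=4) -> (x=5, y=3) -> (x=5, y=2)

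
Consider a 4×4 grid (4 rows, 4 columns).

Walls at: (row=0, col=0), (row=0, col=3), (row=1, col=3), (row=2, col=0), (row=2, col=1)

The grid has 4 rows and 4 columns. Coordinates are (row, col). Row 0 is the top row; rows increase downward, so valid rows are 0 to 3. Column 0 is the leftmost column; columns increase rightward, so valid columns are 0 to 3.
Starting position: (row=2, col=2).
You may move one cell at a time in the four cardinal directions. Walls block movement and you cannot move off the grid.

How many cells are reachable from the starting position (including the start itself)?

BFS flood-fill from (row=2, col=2):
  Distance 0: (row=2, col=2)
  Distance 1: (row=1, col=2), (row=2, col=3), (row=3, col=2)
  Distance 2: (row=0, col=2), (row=1, col=1), (row=3, col=1), (row=3, col=3)
  Distance 3: (row=0, col=1), (row=1, col=0), (row=3, col=0)
Total reachable: 11 (grid has 11 open cells total)

Answer: Reachable cells: 11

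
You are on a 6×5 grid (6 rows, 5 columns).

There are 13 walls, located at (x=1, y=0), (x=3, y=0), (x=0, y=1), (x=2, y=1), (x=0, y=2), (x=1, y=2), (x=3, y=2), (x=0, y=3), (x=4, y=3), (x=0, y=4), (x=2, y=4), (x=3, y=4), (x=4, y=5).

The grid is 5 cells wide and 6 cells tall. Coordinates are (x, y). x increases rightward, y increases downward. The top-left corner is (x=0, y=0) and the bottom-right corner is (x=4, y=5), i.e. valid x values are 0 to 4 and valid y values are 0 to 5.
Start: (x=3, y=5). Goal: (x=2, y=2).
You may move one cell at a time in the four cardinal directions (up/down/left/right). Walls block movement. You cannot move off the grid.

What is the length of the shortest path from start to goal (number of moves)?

Answer: Shortest path length: 6

Derivation:
BFS from (x=3, y=5) until reaching (x=2, y=2):
  Distance 0: (x=3, y=5)
  Distance 1: (x=2, y=5)
  Distance 2: (x=1, y=5)
  Distance 3: (x=1, y=4), (x=0, y=5)
  Distance 4: (x=1, y=3)
  Distance 5: (x=2, y=3)
  Distance 6: (x=2, y=2), (x=3, y=3)  <- goal reached here
One shortest path (6 moves): (x=3, y=5) -> (x=2, y=5) -> (x=1, y=5) -> (x=1, y=4) -> (x=1, y=3) -> (x=2, y=3) -> (x=2, y=2)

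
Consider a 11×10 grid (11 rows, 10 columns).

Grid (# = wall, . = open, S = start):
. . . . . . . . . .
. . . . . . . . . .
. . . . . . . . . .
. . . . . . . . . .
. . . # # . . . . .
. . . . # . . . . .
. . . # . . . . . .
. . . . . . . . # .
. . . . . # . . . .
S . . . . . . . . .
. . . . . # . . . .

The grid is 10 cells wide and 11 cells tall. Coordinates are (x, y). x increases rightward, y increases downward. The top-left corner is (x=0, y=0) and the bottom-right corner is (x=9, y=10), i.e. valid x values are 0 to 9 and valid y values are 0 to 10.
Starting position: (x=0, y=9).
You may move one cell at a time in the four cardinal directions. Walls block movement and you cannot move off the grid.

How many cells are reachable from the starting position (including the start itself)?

BFS flood-fill from (x=0, y=9):
  Distance 0: (x=0, y=9)
  Distance 1: (x=0, y=8), (x=1, y=9), (x=0, y=10)
  Distance 2: (x=0, y=7), (x=1, y=8), (x=2, y=9), (x=1, y=10)
  Distance 3: (x=0, y=6), (x=1, y=7), (x=2, y=8), (x=3, y=9), (x=2, y=10)
  Distance 4: (x=0, y=5), (x=1, y=6), (x=2, y=7), (x=3, y=8), (x=4, y=9), (x=3, y=10)
  Distance 5: (x=0, y=4), (x=1, y=5), (x=2, y=6), (x=3, y=7), (x=4, y=8), (x=5, y=9), (x=4, y=10)
  Distance 6: (x=0, y=3), (x=1, y=4), (x=2, y=5), (x=4, y=7), (x=6, y=9)
  Distance 7: (x=0, y=2), (x=1, y=3), (x=2, y=4), (x=3, y=5), (x=4, y=6), (x=5, y=7), (x=6, y=8), (x=7, y=9), (x=6, y=10)
  Distance 8: (x=0, y=1), (x=1, y=2), (x=2, y=3), (x=5, y=6), (x=6, y=7), (x=7, y=8), (x=8, y=9), (x=7, y=10)
  Distance 9: (x=0, y=0), (x=1, y=1), (x=2, y=2), (x=3, y=3), (x=5, y=5), (x=6, y=6), (x=7, y=7), (x=8, y=8), (x=9, y=9), (x=8, y=10)
  Distance 10: (x=1, y=0), (x=2, y=1), (x=3, y=2), (x=4, y=3), (x=5, y=4), (x=6, y=5), (x=7, y=6), (x=9, y=8), (x=9, y=10)
  Distance 11: (x=2, y=0), (x=3, y=1), (x=4, y=2), (x=5, y=3), (x=6, y=4), (x=7, y=5), (x=8, y=6), (x=9, y=7)
  Distance 12: (x=3, y=0), (x=4, y=1), (x=5, y=2), (x=6, y=3), (x=7, y=4), (x=8, y=5), (x=9, y=6)
  Distance 13: (x=4, y=0), (x=5, y=1), (x=6, y=2), (x=7, y=3), (x=8, y=4), (x=9, y=5)
  Distance 14: (x=5, y=0), (x=6, y=1), (x=7, y=2), (x=8, y=3), (x=9, y=4)
  Distance 15: (x=6, y=0), (x=7, y=1), (x=8, y=2), (x=9, y=3)
  Distance 16: (x=7, y=0), (x=8, y=1), (x=9, y=2)
  Distance 17: (x=8, y=0), (x=9, y=1)
  Distance 18: (x=9, y=0)
Total reachable: 103 (grid has 103 open cells total)

Answer: Reachable cells: 103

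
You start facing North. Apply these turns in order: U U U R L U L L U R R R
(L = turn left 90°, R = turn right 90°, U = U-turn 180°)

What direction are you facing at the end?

Start: North
  U (U-turn (180°)) -> South
  U (U-turn (180°)) -> North
  U (U-turn (180°)) -> South
  R (right (90° clockwise)) -> West
  L (left (90° counter-clockwise)) -> South
  U (U-turn (180°)) -> North
  L (left (90° counter-clockwise)) -> West
  L (left (90° counter-clockwise)) -> South
  U (U-turn (180°)) -> North
  R (right (90° clockwise)) -> East
  R (right (90° clockwise)) -> South
  R (right (90° clockwise)) -> West
Final: West

Answer: Final heading: West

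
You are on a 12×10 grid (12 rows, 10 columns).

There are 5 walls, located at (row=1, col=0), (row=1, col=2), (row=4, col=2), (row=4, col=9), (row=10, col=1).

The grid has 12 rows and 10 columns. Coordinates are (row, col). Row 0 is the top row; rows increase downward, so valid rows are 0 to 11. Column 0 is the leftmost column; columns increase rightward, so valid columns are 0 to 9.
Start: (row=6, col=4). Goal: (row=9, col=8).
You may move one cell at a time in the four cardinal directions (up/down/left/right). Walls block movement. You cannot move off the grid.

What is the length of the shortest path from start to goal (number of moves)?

Answer: Shortest path length: 7

Derivation:
BFS from (row=6, col=4) until reaching (row=9, col=8):
  Distance 0: (row=6, col=4)
  Distance 1: (row=5, col=4), (row=6, col=3), (row=6, col=5), (row=7, col=4)
  Distance 2: (row=4, col=4), (row=5, col=3), (row=5, col=5), (row=6, col=2), (row=6, col=6), (row=7, col=3), (row=7, col=5), (row=8, col=4)
  Distance 3: (row=3, col=4), (row=4, col=3), (row=4, col=5), (row=5, col=2), (row=5, col=6), (row=6, col=1), (row=6, col=7), (row=7, col=2), (row=7, col=6), (row=8, col=3), (row=8, col=5), (row=9, col=4)
  Distance 4: (row=2, col=4), (row=3, col=3), (row=3, col=5), (row=4, col=6), (row=5, col=1), (row=5, col=7), (row=6, col=0), (row=6, col=8), (row=7, col=1), (row=7, col=7), (row=8, col=2), (row=8, col=6), (row=9, col=3), (row=9, col=5), (row=10, col=4)
  Distance 5: (row=1, col=4), (row=2, col=3), (row=2, col=5), (row=3, col=2), (row=3, col=6), (row=4, col=1), (row=4, col=7), (row=5, col=0), (row=5, col=8), (row=6, col=9), (row=7, col=0), (row=7, col=8), (row=8, col=1), (row=8, col=7), (row=9, col=2), (row=9, col=6), (row=10, col=3), (row=10, col=5), (row=11, col=4)
  Distance 6: (row=0, col=4), (row=1, col=3), (row=1, col=5), (row=2, col=2), (row=2, col=6), (row=3, col=1), (row=3, col=7), (row=4, col=0), (row=4, col=8), (row=5, col=9), (row=7, col=9), (row=8, col=0), (row=8, col=8), (row=9, col=1), (row=9, col=7), (row=10, col=2), (row=10, col=6), (row=11, col=3), (row=11, col=5)
  Distance 7: (row=0, col=3), (row=0, col=5), (row=1, col=6), (row=2, col=1), (row=2, col=7), (row=3, col=0), (row=3, col=8), (row=8, col=9), (row=9, col=0), (row=9, col=8), (row=10, col=7), (row=11, col=2), (row=11, col=6)  <- goal reached here
One shortest path (7 moves): (row=6, col=4) -> (row=6, col=5) -> (row=6, col=6) -> (row=6, col=7) -> (row=6, col=8) -> (row=7, col=8) -> (row=8, col=8) -> (row=9, col=8)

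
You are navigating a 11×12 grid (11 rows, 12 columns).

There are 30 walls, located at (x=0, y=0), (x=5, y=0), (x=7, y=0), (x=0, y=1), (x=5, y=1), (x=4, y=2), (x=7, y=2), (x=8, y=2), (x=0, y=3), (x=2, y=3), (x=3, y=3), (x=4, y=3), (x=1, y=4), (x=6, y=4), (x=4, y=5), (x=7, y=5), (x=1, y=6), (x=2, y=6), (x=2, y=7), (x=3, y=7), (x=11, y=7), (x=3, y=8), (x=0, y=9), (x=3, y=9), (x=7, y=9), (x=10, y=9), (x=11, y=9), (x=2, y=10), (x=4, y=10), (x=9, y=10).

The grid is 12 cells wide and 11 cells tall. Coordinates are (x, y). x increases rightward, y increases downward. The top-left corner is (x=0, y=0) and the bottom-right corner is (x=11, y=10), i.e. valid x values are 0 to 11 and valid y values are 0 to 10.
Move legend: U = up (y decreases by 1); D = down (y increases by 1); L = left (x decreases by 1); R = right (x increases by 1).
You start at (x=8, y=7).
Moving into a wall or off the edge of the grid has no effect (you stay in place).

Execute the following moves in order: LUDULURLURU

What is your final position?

Start: (x=8, y=7)
  L (left): (x=8, y=7) -> (x=7, y=7)
  U (up): (x=7, y=7) -> (x=7, y=6)
  D (down): (x=7, y=6) -> (x=7, y=7)
  U (up): (x=7, y=7) -> (x=7, y=6)
  L (left): (x=7, y=6) -> (x=6, y=6)
  U (up): (x=6, y=6) -> (x=6, y=5)
  R (right): blocked, stay at (x=6, y=5)
  L (left): (x=6, y=5) -> (x=5, y=5)
  U (up): (x=5, y=5) -> (x=5, y=4)
  R (right): blocked, stay at (x=5, y=4)
  U (up): (x=5, y=4) -> (x=5, y=3)
Final: (x=5, y=3)

Answer: Final position: (x=5, y=3)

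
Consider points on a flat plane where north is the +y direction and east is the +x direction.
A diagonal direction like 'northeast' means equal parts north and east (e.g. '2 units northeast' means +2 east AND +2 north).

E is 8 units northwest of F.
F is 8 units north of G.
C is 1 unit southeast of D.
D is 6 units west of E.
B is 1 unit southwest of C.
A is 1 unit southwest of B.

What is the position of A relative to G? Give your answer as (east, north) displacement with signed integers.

Place G at the origin (east=0, north=0).
  F is 8 units north of G: delta (east=+0, north=+8); F at (east=0, north=8).
  E is 8 units northwest of F: delta (east=-8, north=+8); E at (east=-8, north=16).
  D is 6 units west of E: delta (east=-6, north=+0); D at (east=-14, north=16).
  C is 1 unit southeast of D: delta (east=+1, north=-1); C at (east=-13, north=15).
  B is 1 unit southwest of C: delta (east=-1, north=-1); B at (east=-14, north=14).
  A is 1 unit southwest of B: delta (east=-1, north=-1); A at (east=-15, north=13).
Therefore A relative to G: (east=-15, north=13).

Answer: A is at (east=-15, north=13) relative to G.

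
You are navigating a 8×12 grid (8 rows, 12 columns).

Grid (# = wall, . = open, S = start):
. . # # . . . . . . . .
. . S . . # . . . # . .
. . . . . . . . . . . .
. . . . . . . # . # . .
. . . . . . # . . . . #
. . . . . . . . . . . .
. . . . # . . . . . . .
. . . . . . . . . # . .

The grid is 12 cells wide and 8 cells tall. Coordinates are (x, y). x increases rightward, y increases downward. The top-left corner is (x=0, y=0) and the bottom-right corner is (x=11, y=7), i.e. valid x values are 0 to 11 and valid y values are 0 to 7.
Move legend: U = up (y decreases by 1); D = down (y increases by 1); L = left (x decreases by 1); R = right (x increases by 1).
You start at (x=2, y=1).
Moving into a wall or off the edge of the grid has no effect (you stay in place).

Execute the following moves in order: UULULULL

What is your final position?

Start: (x=2, y=1)
  U (up): blocked, stay at (x=2, y=1)
  U (up): blocked, stay at (x=2, y=1)
  L (left): (x=2, y=1) -> (x=1, y=1)
  U (up): (x=1, y=1) -> (x=1, y=0)
  L (left): (x=1, y=0) -> (x=0, y=0)
  U (up): blocked, stay at (x=0, y=0)
  L (left): blocked, stay at (x=0, y=0)
  L (left): blocked, stay at (x=0, y=0)
Final: (x=0, y=0)

Answer: Final position: (x=0, y=0)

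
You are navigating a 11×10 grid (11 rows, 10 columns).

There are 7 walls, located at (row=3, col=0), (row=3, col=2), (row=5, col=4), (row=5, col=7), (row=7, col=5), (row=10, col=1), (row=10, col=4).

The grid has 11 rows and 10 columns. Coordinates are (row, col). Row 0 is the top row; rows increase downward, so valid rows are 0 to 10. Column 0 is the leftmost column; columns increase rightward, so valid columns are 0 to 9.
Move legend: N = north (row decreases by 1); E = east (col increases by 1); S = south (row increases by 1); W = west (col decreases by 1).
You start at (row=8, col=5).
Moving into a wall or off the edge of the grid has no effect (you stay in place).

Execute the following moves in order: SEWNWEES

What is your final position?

Answer: Final position: (row=9, col=6)

Derivation:
Start: (row=8, col=5)
  S (south): (row=8, col=5) -> (row=9, col=5)
  E (east): (row=9, col=5) -> (row=9, col=6)
  W (west): (row=9, col=6) -> (row=9, col=5)
  N (north): (row=9, col=5) -> (row=8, col=5)
  W (west): (row=8, col=5) -> (row=8, col=4)
  E (east): (row=8, col=4) -> (row=8, col=5)
  E (east): (row=8, col=5) -> (row=8, col=6)
  S (south): (row=8, col=6) -> (row=9, col=6)
Final: (row=9, col=6)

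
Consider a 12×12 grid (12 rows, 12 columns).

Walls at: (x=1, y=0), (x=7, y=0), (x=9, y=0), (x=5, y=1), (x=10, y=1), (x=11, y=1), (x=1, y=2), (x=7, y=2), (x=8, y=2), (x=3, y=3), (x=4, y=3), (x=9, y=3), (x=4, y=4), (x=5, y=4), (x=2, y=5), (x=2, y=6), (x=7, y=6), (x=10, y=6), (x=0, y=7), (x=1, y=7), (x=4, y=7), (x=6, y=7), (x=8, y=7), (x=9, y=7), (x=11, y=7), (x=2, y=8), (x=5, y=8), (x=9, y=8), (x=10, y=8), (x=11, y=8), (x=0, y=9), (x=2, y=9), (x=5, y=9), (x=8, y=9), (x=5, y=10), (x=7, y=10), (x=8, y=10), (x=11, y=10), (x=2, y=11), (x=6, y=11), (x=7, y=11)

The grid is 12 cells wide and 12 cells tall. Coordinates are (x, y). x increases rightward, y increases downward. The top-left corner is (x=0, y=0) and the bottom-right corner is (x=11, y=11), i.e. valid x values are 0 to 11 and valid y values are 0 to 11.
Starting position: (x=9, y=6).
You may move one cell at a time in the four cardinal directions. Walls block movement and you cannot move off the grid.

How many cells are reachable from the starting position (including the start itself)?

Answer: Reachable cells: 84

Derivation:
BFS flood-fill from (x=9, y=6):
  Distance 0: (x=9, y=6)
  Distance 1: (x=9, y=5), (x=8, y=6)
  Distance 2: (x=9, y=4), (x=8, y=5), (x=10, y=5)
  Distance 3: (x=8, y=4), (x=10, y=4), (x=7, y=5), (x=11, y=5)
  Distance 4: (x=8, y=3), (x=10, y=3), (x=7, y=4), (x=11, y=4), (x=6, y=5), (x=11, y=6)
  Distance 5: (x=10, y=2), (x=7, y=3), (x=11, y=3), (x=6, y=4), (x=5, y=5), (x=6, y=6)
  Distance 6: (x=9, y=2), (x=11, y=2), (x=6, y=3), (x=4, y=5), (x=5, y=6)
  Distance 7: (x=9, y=1), (x=6, y=2), (x=5, y=3), (x=3, y=5), (x=4, y=6), (x=5, y=7)
  Distance 8: (x=6, y=1), (x=8, y=1), (x=5, y=2), (x=3, y=4), (x=3, y=6)
  Distance 9: (x=6, y=0), (x=8, y=0), (x=7, y=1), (x=4, y=2), (x=2, y=4), (x=3, y=7)
  Distance 10: (x=5, y=0), (x=4, y=1), (x=3, y=2), (x=2, y=3), (x=1, y=4), (x=2, y=7), (x=3, y=8)
  Distance 11: (x=4, y=0), (x=3, y=1), (x=2, y=2), (x=1, y=3), (x=0, y=4), (x=1, y=5), (x=4, y=8), (x=3, y=9)
  Distance 12: (x=3, y=0), (x=2, y=1), (x=0, y=3), (x=0, y=5), (x=1, y=6), (x=4, y=9), (x=3, y=10)
  Distance 13: (x=2, y=0), (x=1, y=1), (x=0, y=2), (x=0, y=6), (x=2, y=10), (x=4, y=10), (x=3, y=11)
  Distance 14: (x=0, y=1), (x=1, y=10), (x=4, y=11)
  Distance 15: (x=0, y=0), (x=1, y=9), (x=0, y=10), (x=1, y=11), (x=5, y=11)
  Distance 16: (x=1, y=8), (x=0, y=11)
  Distance 17: (x=0, y=8)
Total reachable: 84 (grid has 103 open cells total)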